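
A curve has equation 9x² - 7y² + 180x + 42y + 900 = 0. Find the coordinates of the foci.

(-10, -1) and (-10, 7)

Group: 9(x² + 20x) -7(y² - 6y) = -900
9(x + 10)² -7(y - 3)² = -900 + 900 - 63 = -63
Divide through by -63 to get (y - 3)²/9 - (x + 10)²/7 = 1.
Hyperbola, center (-10, 3), transverse axis vertical; a² = 9, b² = 7.
c² = a² + b² = 9 + 7 = 16, so c = 4.
Foci lie on the vertical axis through the center: (h, k ± c).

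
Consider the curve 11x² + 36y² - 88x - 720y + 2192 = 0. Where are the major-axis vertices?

Group the x- and y-terms: 11(x² - 8x) + 36(y² - 20y) = -2192
Complete the square: 11(x - 4)² + 36(y - 10)² = -2192 + 176 + 3600 = 1584
Dividing both sides by 1584: (x - 4)²/144 + (y - 10)²/44 = 1
Ellipse, center (4, 10), major axis horizontal; a² = 144, b² = 44.
a = 12. Vertices at (h ± a, k).

(-8, 10) and (16, 10)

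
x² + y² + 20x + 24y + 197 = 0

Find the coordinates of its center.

(-10, -12)

Group: (x² + 20x) + (y² + 24y) = -197
(x + 10)² + (y + 12)² = -197 + 100 + 144 = 47
So (x + 10)² + (y + 12)² = 47.
Circle centered at (-10, -12) with r² = 47.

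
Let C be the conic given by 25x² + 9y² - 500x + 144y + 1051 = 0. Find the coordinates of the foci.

Group the x- and y-terms: 25(x² - 20x) + 9(y² + 16y) = -1051
Complete the square: 25(x - 10)² + 9(y + 8)² = -1051 + 2500 + 576 = 2025
Divide through by 2025 to get (x - 10)²/81 + (y + 8)²/225 = 1.
Ellipse, center (10, -8), major axis vertical; a² = 225, b² = 81.
c² = a² - b² = 225 - 81 = 144, so c = 12.
Foci lie on the vertical axis through the center: (h, k ± c).

(10, -20) and (10, 4)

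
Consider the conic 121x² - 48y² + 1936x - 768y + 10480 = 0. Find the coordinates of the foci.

121(x² + 16x) -48(y² + 16y) = -10480
121(x + 8)² -48(y + 8)² = -10480 + 7744 - 3072 = -5808
Dividing both sides by -5808: (y + 8)²/121 - (x + 8)²/48 = 1
Hyperbola, center (-8, -8), transverse axis vertical; a² = 121, b² = 48.
c² = a² + b² = 121 + 48 = 169, so c = 13.
Foci lie on the vertical axis through the center: (h, k ± c).

(-8, -21) and (-8, 5)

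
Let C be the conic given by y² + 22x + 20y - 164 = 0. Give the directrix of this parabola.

Only y is squared. Complete the square in y: (y + 10)² = -22(x - 12).
Vertex (12, -10); 4p = -22 so p = -11/2. Opens left.
Directrix is the vertical line x = h − p = 12 − (-11/2) = 35/2.

x = 35/2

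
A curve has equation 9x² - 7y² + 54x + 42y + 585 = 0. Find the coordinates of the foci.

(-3, -9) and (-3, 15)

Group the x- and y-terms: 9(x² + 6x) -7(y² - 6y) = -585
Complete the square in x and y: 9(x + 3)² -7(y - 3)² = -585 + 81 - 63 = -567
Divide through by -567 to get (y - 3)²/81 - (x + 3)²/63 = 1.
Hyperbola, center (-3, 3), transverse axis vertical; a² = 81, b² = 63.
c² = a² + b² = 81 + 63 = 144, so c = 12.
Foci lie on the vertical axis through the center: (h, k ± c).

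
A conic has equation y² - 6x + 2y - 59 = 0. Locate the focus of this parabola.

(-17/2, -1)

Only y is squared. Complete the square in y: (y + 1)² = 6(x + 10).
Vertex (-10, -1); 4p = 6 so p = 3/2. Opens right.
Focus is p units from the vertex along the axis: (h + p, k).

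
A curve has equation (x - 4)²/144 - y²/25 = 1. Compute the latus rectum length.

Center (4, 0). The positive term is the x-term, so the transverse axis is horizontal; a² = 144, b² = 25.
Latus rectum length = 2b²/a = 2·25/12 = 25/6.

25/6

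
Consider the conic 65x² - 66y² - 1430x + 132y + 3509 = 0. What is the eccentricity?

e = √8646/66

65(x² - 22x) -66(y² - 2y) = -3509
Completing the square gives 65(x - 11)² -66(y - 1)² = -3509 + 7865 - 66 = 4290.
Dividing both sides by 4290: (x - 11)²/66 - (y - 1)²/65 = 1
Hyperbola, center (11, 1), transverse axis horizontal; a² = 66, b² = 65.
c² = a² + b² = 131, so c = √131.
e = c/a = √131/√66 = √8646/66.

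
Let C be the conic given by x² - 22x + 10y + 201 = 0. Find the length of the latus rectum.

10

Only x is squared. Complete the square in x: (x - 11)² = -10(y + 8).
Vertex (11, -8); 4p = -10 so p = -5/2. Opens down.
Latus rectum length = |4p| = 10.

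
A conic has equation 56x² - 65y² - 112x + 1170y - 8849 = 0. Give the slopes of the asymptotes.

2√910/65 and -2√910/65

Rearranging, 56(x² - 2x) -65(y² - 18y) = 8849.
Complete the square: 56(x - 1)² -65(y - 9)² = 8849 + 56 - 5265 = 3640
Divide by 3640: (x - 1)²/65 - (y - 9)²/56 = 1
Hyperbola, center (1, 9), transverse axis horizontal; a² = 65, b² = 56.
For a horizontal hyperbola the asymptotes have slope ±b/a.
Here that is ±2√14/√65 = ±2√910/65.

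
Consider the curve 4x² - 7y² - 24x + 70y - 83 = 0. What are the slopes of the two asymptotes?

Group the x- and y-terms: 4(x² - 6x) -7(y² - 10y) = 83
Completing the square gives 4(x - 3)² -7(y - 5)² = 83 + 36 - 175 = -56.
Divide through by -56 to get (y - 5)²/8 - (x - 3)²/14 = 1.
Hyperbola, center (3, 5), transverse axis vertical; a² = 8, b² = 14.
For a vertical hyperbola the asymptotes have slope ±a/b.
Here that is ±2√2/√14 = ±2√7/7.

2√7/7 and -2√7/7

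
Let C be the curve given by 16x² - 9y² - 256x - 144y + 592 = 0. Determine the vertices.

Group: 16(x² - 16x) -9(y² + 16y) = -592
Completing the square gives 16(x - 8)² -9(y + 8)² = -592 + 1024 - 576 = -144.
Divide through by -144 to get (y + 8)²/16 - (x - 8)²/9 = 1.
Hyperbola, center (8, -8), transverse axis vertical; a² = 16, b² = 9.
a = 4. Vertices at (h, k ± a).

(8, -12) and (8, -4)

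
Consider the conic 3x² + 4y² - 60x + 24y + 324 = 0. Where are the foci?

3(x² - 20x) + 4(y² + 6y) = -324
Completing the square gives 3(x - 10)² + 4(y + 3)² = -324 + 300 + 36 = 12.
Dividing both sides by 12: (x - 10)²/4 + (y + 3)²/3 = 1
Ellipse, center (10, -3), major axis horizontal; a² = 4, b² = 3.
c² = a² - b² = 4 - 3 = 1, so c = 1.
Foci lie on the horizontal axis through the center: (h ± c, k).

(9, -3) and (11, -3)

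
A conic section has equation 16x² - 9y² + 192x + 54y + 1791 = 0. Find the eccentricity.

e = 5/4

Collect terms: 16(x² + 12x) -9(y² - 6y) = -1791
16(x + 6)² -9(y - 3)² = -1791 + 576 - 81 = -1296
Divide by -1296: (y - 3)²/144 - (x + 6)²/81 = 1
Hyperbola, center (-6, 3), transverse axis vertical; a² = 144, b² = 81.
c² = a² + b² = 225, so c = 15.
e = c/a = 15/12 = 5/4.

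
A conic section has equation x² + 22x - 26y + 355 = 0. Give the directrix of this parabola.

Only x is squared. Complete the square in x: (x + 11)² = 26(y - 9).
Vertex (-11, 9); 4p = 26 so p = 13/2. Opens up.
Directrix is the horizontal line y = k − p = 9 − (13/2) = 5/2.

y = 5/2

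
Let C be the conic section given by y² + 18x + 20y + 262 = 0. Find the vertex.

Only y is squared. Complete the square in y: (y + 10)² = -18(x + 9).
Vertex (-9, -10); 4p = -18 so p = -9/2. Opens left.

(-9, -10)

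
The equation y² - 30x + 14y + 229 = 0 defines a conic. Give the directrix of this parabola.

x = -3/2

Only y is squared. Complete the square in y: (y + 7)² = 30(x - 6).
Vertex (6, -7); 4p = 30 so p = 15/2. Opens right.
Directrix is the vertical line x = h − p = 6 − (15/2) = -3/2.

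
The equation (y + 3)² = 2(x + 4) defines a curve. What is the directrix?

x = -9/2

Vertex (-4, -3); 4p = 2 so p = 1/2. Opens right.
Directrix is the vertical line x = h − p = -4 − (1/2) = -9/2.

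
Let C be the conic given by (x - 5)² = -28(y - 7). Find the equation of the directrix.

Vertex (5, 7); 4p = -28 so p = -7. Opens down.
Directrix is the horizontal line y = k − p = 7 − (-7) = 14.

y = 14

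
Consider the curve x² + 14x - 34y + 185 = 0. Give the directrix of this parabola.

y = -9/2

Only x is squared. Complete the square in x: (x + 7)² = 34(y - 4).
Vertex (-7, 4); 4p = 34 so p = 17/2. Opens up.
Directrix is the horizontal line y = k − p = 4 − (17/2) = -9/2.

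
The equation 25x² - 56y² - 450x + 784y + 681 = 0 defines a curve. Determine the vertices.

(9, 2) and (9, 12)

Rearranging, 25(x² - 18x) -56(y² - 14y) = -681.
Complete the square: 25(x - 9)² -56(y - 7)² = -681 + 2025 - 2744 = -1400
Dividing both sides by -1400: (y - 7)²/25 - (x - 9)²/56 = 1
Hyperbola, center (9, 7), transverse axis vertical; a² = 25, b² = 56.
a = 5. Vertices at (h, k ± a).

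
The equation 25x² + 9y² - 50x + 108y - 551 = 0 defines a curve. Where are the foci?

Group the x- and y-terms: 25(x² - 2x) + 9(y² + 12y) = 551
Complete the square in x and y: 25(x - 1)² + 9(y + 6)² = 551 + 25 + 324 = 900
Divide through by 900 to get (x - 1)²/36 + (y + 6)²/100 = 1.
Ellipse, center (1, -6), major axis vertical; a² = 100, b² = 36.
c² = a² - b² = 100 - 36 = 64, so c = 8.
Foci lie on the vertical axis through the center: (h, k ± c).

(1, -14) and (1, 2)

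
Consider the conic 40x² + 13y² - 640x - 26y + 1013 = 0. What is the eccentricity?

Group: 40(x² - 16x) + 13(y² - 2y) = -1013
40(x - 8)² + 13(y - 1)² = -1013 + 2560 + 13 = 1560
Divide by 1560: (x - 8)²/39 + (y - 1)²/120 = 1
Ellipse, center (8, 1), major axis vertical; a² = 120, b² = 39.
c² = a² - b² = 81, so c = 9.
e = c/a = 9/2√30 = 3√30/20.

e = 3√30/20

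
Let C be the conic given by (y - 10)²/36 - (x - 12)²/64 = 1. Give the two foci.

Center (12, 10). The positive term is the y-term, so the transverse axis is vertical; a² = 36, b² = 64.
c² = a² + b² = 36 + 64 = 100, so c = 10.
Foci lie on the vertical axis through the center: (h, k ± c).

(12, 0) and (12, 20)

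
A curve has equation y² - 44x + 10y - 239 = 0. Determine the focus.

Only y is squared. Complete the square in y: (y + 5)² = 44(x + 6).
Vertex (-6, -5); 4p = 44 so p = 11. Opens right.
Focus is p units from the vertex along the axis: (h + p, k).

(5, -5)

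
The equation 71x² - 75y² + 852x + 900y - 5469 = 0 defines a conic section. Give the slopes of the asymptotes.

71(x² + 12x) -75(y² - 12y) = 5469
Complete the square in x and y: 71(x + 6)² -75(y - 6)² = 5469 + 2556 - 2700 = 5325
Divide by 5325: (x + 6)²/75 - (y - 6)²/71 = 1
Hyperbola, center (-6, 6), transverse axis horizontal; a² = 75, b² = 71.
For a horizontal hyperbola the asymptotes have slope ±b/a.
Here that is ±√71/5√3 = ±√213/15.

√213/15 and -√213/15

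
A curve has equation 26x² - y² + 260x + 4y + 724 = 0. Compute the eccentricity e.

e = 3√78/26

Group: 26(x² + 10x) -(y² - 4y) = -724
Completing the square gives 26(x + 5)² -(y - 2)² = -724 + 650 - 4 = -78.
Divide through by -78 to get (y - 2)²/78 - (x + 5)²/3 = 1.
Hyperbola, center (-5, 2), transverse axis vertical; a² = 78, b² = 3.
c² = a² + b² = 81, so c = 9.
e = c/a = 9/√78 = 3√78/26.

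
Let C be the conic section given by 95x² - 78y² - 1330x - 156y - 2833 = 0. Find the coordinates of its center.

95(x² - 14x) -78(y² + 2y) = 2833
Complete the square in x and y: 95(x - 7)² -78(y + 1)² = 2833 + 4655 - 78 = 7410
Divide through by 7410 to get (x - 7)²/78 - (y + 1)²/95 = 1.
Hyperbola with center (7, -1).

(7, -1)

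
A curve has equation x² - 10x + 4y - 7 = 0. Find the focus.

Only x is squared. Complete the square in x: (x - 5)² = -4(y - 8).
Vertex (5, 8); 4p = -4 so p = -1. Opens down.
Focus is p units from the vertex along the axis: (h, k + p).

(5, 7)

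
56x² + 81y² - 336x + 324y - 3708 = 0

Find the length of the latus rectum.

112/9

56(x² - 6x) + 81(y² + 4y) = 3708
56(x - 3)² + 81(y + 2)² = 3708 + 504 + 324 = 4536
Divide through by 4536 to get (x - 3)²/81 + (y + 2)²/56 = 1.
Ellipse, center (3, -2), major axis horizontal; a² = 81, b² = 56.
Latus rectum length = 2b²/a = 2·56/9 = 112/9.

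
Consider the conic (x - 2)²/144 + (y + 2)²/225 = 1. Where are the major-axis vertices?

Center (2, -2). The larger denominator 225 sits under the y-term, so the major axis is vertical; a² = 225, b² = 144.
a = 15. Vertices at (h, k ± a).

(2, -17) and (2, 13)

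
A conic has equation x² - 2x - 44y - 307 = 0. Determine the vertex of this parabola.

Only x is squared. Complete the square in x: (x - 1)² = 44(y + 7).
Vertex (1, -7); 4p = 44 so p = 11. Opens up.

(1, -7)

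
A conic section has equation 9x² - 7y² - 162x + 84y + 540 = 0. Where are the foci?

(9, 2) and (9, 10)

Rearranging, 9(x² - 18x) -7(y² - 12y) = -540.
9(x - 9)² -7(y - 6)² = -540 + 729 - 252 = -63
Divide by -63: (y - 6)²/9 - (x - 9)²/7 = 1
Hyperbola, center (9, 6), transverse axis vertical; a² = 9, b² = 7.
c² = a² + b² = 9 + 7 = 16, so c = 4.
Foci lie on the vertical axis through the center: (h, k ± c).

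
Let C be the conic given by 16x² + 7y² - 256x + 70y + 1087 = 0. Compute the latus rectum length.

16(x² - 16x) + 7(y² + 10y) = -1087
16(x - 8)² + 7(y + 5)² = -1087 + 1024 + 175 = 112
Divide through by 112 to get (x - 8)²/7 + (y + 5)²/16 = 1.
Ellipse, center (8, -5), major axis vertical; a² = 16, b² = 7.
Latus rectum length = 2b²/a = 2·7/4 = 7/2.

7/2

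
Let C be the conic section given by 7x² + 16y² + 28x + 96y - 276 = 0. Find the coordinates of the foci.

Collect terms: 7(x² + 4x) + 16(y² + 6y) = 276
Complete the square: 7(x + 2)² + 16(y + 3)² = 276 + 28 + 144 = 448
Divide through by 448 to get (x + 2)²/64 + (y + 3)²/28 = 1.
Ellipse, center (-2, -3), major axis horizontal; a² = 64, b² = 28.
c² = a² - b² = 64 - 28 = 36, so c = 6.
Foci lie on the horizontal axis through the center: (h ± c, k).

(-8, -3) and (4, -3)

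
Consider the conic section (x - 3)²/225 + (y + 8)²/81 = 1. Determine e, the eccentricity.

e = 4/5

Center (3, -8). The larger denominator 225 sits under the x-term, so the major axis is horizontal; a² = 225, b² = 81.
c² = a² - b² = 144, so c = 12.
e = c/a = 12/15 = 4/5.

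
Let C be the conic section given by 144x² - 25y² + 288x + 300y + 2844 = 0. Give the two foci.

144(x² + 2x) -25(y² - 12y) = -2844
Complete the square in x and y: 144(x + 1)² -25(y - 6)² = -2844 + 144 - 900 = -3600
Dividing both sides by -3600: (y - 6)²/144 - (x + 1)²/25 = 1
Hyperbola, center (-1, 6), transverse axis vertical; a² = 144, b² = 25.
c² = a² + b² = 144 + 25 = 169, so c = 13.
Foci lie on the vertical axis through the center: (h, k ± c).

(-1, -7) and (-1, 19)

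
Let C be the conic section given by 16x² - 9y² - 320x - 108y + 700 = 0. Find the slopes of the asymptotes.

Group the x- and y-terms: 16(x² - 20x) -9(y² + 12y) = -700
Complete the square: 16(x - 10)² -9(y + 6)² = -700 + 1600 - 324 = 576
Divide through by 576 to get (x - 10)²/36 - (y + 6)²/64 = 1.
Hyperbola, center (10, -6), transverse axis horizontal; a² = 36, b² = 64.
For a horizontal hyperbola the asymptotes have slope ±b/a.
Here that is ±8/6 = ±4/3.

4/3 and -4/3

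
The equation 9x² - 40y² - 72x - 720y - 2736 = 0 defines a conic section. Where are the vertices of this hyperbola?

Group: 9(x² - 8x) -40(y² + 18y) = 2736
Complete the square: 9(x - 4)² -40(y + 9)² = 2736 + 144 - 3240 = -360
Dividing both sides by -360: (y + 9)²/9 - (x - 4)²/40 = 1
Hyperbola, center (4, -9), transverse axis vertical; a² = 9, b² = 40.
a = 3. Vertices at (h, k ± a).

(4, -12) and (4, -6)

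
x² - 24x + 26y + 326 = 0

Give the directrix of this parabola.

Only x is squared. Complete the square in x: (x - 12)² = -26(y + 7).
Vertex (12, -7); 4p = -26 so p = -13/2. Opens down.
Directrix is the horizontal line y = k − p = -7 − (-13/2) = -1/2.

y = -1/2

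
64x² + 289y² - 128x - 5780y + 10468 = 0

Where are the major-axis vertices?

(-16, 10) and (18, 10)

64(x² - 2x) + 289(y² - 20y) = -10468
Complete the square: 64(x - 1)² + 289(y - 10)² = -10468 + 64 + 28900 = 18496
Divide through by 18496 to get (x - 1)²/289 + (y - 10)²/64 = 1.
Ellipse, center (1, 10), major axis horizontal; a² = 289, b² = 64.
a = 17. Vertices at (h ± a, k).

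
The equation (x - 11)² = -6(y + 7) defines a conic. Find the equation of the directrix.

Vertex (11, -7); 4p = -6 so p = -3/2. Opens down.
Directrix is the horizontal line y = k − p = -7 − (-3/2) = -11/2.

y = -11/2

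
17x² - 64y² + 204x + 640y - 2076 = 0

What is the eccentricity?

Group the x- and y-terms: 17(x² + 12x) -64(y² - 10y) = 2076
Complete the square: 17(x + 6)² -64(y - 5)² = 2076 + 612 - 1600 = 1088
Dividing both sides by 1088: (x + 6)²/64 - (y - 5)²/17 = 1
Hyperbola, center (-6, 5), transverse axis horizontal; a² = 64, b² = 17.
c² = a² + b² = 81, so c = 9.
e = c/a = 9/8.

e = 9/8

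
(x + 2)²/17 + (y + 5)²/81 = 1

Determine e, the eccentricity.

Center (-2, -5). The larger denominator 81 sits under the y-term, so the major axis is vertical; a² = 81, b² = 17.
c² = a² - b² = 64, so c = 8.
e = c/a = 8/9.

e = 8/9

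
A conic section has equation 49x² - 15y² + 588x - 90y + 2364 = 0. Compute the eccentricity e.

49(x² + 12x) -15(y² + 6y) = -2364
49(x + 6)² -15(y + 3)² = -2364 + 1764 - 135 = -735
Dividing both sides by -735: (y + 3)²/49 - (x + 6)²/15 = 1
Hyperbola, center (-6, -3), transverse axis vertical; a² = 49, b² = 15.
c² = a² + b² = 64, so c = 8.
e = c/a = 8/7.

e = 8/7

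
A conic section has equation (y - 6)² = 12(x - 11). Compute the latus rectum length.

Vertex (11, 6); 4p = 12 so p = 3. Opens right.
Latus rectum length = |4p| = 12.

12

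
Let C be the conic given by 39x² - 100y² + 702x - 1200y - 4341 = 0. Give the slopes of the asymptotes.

√39/10 and -√39/10

Rearranging, 39(x² + 18x) -100(y² + 12y) = 4341.
Complete the square: 39(x + 9)² -100(y + 6)² = 4341 + 3159 - 3600 = 3900
Divide by 3900: (x + 9)²/100 - (y + 6)²/39 = 1
Hyperbola, center (-9, -6), transverse axis horizontal; a² = 100, b² = 39.
For a horizontal hyperbola the asymptotes have slope ±b/a.
Here that is ±√39/10.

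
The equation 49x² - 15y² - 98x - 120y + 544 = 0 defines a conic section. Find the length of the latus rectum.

Rearranging, 49(x² - 2x) -15(y² + 8y) = -544.
Completing the square gives 49(x - 1)² -15(y + 4)² = -544 + 49 - 240 = -735.
Divide by -735: (y + 4)²/49 - (x - 1)²/15 = 1
Hyperbola, center (1, -4), transverse axis vertical; a² = 49, b² = 15.
Latus rectum length = 2b²/a = 2·15/7 = 30/7.

30/7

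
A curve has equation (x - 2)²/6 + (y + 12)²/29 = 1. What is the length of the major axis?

2√29

Center (2, -12). The larger denominator 29 sits under the y-term, so the major axis is vertical; a² = 29, b² = 6.
a² = 29 so a = √29; the major axis has length 2a = 2√29.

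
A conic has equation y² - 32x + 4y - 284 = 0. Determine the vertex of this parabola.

(-9, -2)

Only y is squared. Complete the square in y: (y + 2)² = 32(x + 9).
Vertex (-9, -2); 4p = 32 so p = 8. Opens right.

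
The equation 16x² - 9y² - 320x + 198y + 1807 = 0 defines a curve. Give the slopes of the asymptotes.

4/3 and -4/3

Rearranging, 16(x² - 20x) -9(y² - 22y) = -1807.
Completing the square gives 16(x - 10)² -9(y - 11)² = -1807 + 1600 - 1089 = -1296.
Divide through by -1296 to get (y - 11)²/144 - (x - 10)²/81 = 1.
Hyperbola, center (10, 11), transverse axis vertical; a² = 144, b² = 81.
For a vertical hyperbola the asymptotes have slope ±a/b.
Here that is ±12/9 = ±4/3.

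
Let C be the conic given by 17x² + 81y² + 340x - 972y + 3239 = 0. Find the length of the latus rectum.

Collect terms: 17(x² + 20x) + 81(y² - 12y) = -3239
Complete the square in x and y: 17(x + 10)² + 81(y - 6)² = -3239 + 1700 + 2916 = 1377
Dividing both sides by 1377: (x + 10)²/81 + (y - 6)²/17 = 1
Ellipse, center (-10, 6), major axis horizontal; a² = 81, b² = 17.
Latus rectum length = 2b²/a = 2·17/9 = 34/9.

34/9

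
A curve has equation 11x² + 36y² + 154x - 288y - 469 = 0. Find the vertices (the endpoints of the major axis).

(-19, 4) and (5, 4)

Group: 11(x² + 14x) + 36(y² - 8y) = 469
Completing the square gives 11(x + 7)² + 36(y - 4)² = 469 + 539 + 576 = 1584.
Divide through by 1584 to get (x + 7)²/144 + (y - 4)²/44 = 1.
Ellipse, center (-7, 4), major axis horizontal; a² = 144, b² = 44.
a = 12. Vertices at (h ± a, k).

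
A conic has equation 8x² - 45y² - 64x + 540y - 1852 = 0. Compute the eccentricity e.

Group the x- and y-terms: 8(x² - 8x) -45(y² - 12y) = 1852
8(x - 4)² -45(y - 6)² = 1852 + 128 - 1620 = 360
Dividing both sides by 360: (x - 4)²/45 - (y - 6)²/8 = 1
Hyperbola, center (4, 6), transverse axis horizontal; a² = 45, b² = 8.
c² = a² + b² = 53, so c = √53.
e = c/a = √53/3√5 = √265/15.

e = √265/15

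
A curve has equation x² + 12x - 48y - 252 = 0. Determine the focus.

(-6, 6)

Only x is squared. Complete the square in x: (x + 6)² = 48(y + 6).
Vertex (-6, -6); 4p = 48 so p = 12. Opens up.
Focus is p units from the vertex along the axis: (h, k + p).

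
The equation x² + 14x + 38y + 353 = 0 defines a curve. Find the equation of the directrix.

Only x is squared. Complete the square in x: (x + 7)² = -38(y + 8).
Vertex (-7, -8); 4p = -38 so p = -19/2. Opens down.
Directrix is the horizontal line y = k − p = -8 − (-19/2) = 3/2.

y = 3/2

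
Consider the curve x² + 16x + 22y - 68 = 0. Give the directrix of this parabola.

Only x is squared. Complete the square in x: (x + 8)² = -22(y - 6).
Vertex (-8, 6); 4p = -22 so p = -11/2. Opens down.
Directrix is the horizontal line y = k − p = 6 − (-11/2) = 23/2.

y = 23/2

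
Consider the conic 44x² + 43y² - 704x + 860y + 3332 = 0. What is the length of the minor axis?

44(x² - 16x) + 43(y² + 20y) = -3332
44(x - 8)² + 43(y + 10)² = -3332 + 2816 + 4300 = 3784
Dividing both sides by 3784: (x - 8)²/86 + (y + 10)²/88 = 1
Ellipse, center (8, -10), major axis vertical; a² = 88, b² = 86.
b² = 86 so b = √86; the minor axis has length 2b = 2√86.

2√86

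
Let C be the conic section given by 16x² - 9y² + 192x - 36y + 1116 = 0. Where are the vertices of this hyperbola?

Group the x- and y-terms: 16(x² + 12x) -9(y² + 4y) = -1116
Complete the square: 16(x + 6)² -9(y + 2)² = -1116 + 576 - 36 = -576
Dividing both sides by -576: (y + 2)²/64 - (x + 6)²/36 = 1
Hyperbola, center (-6, -2), transverse axis vertical; a² = 64, b² = 36.
a = 8. Vertices at (h, k ± a).

(-6, -10) and (-6, 6)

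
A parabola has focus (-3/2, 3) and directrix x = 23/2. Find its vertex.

The vertex is the midpoint between the focus and the directrix along the axis of symmetry.
Axis is horizontal (directrix is vertical). Vertex x-coordinate = (-3/2 + 23/2)/2 = 5; y-coordinate = 3.

(5, 3)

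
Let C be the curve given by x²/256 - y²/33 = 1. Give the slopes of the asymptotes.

Center (0, 0). The positive term is the x-term, so the transverse axis is horizontal; a² = 256, b² = 33.
For a horizontal hyperbola the asymptotes have slope ±b/a.
Here that is ±√33/16.

√33/16 and -√33/16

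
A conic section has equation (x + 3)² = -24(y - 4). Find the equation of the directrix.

Vertex (-3, 4); 4p = -24 so p = -6. Opens down.
Directrix is the horizontal line y = k − p = 4 − (-6) = 10.

y = 10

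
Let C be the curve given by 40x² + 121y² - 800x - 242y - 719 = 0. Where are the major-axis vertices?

Group the x- and y-terms: 40(x² - 20x) + 121(y² - 2y) = 719
40(x - 10)² + 121(y - 1)² = 719 + 4000 + 121 = 4840
Divide by 4840: (x - 10)²/121 + (y - 1)²/40 = 1
Ellipse, center (10, 1), major axis horizontal; a² = 121, b² = 40.
a = 11. Vertices at (h ± a, k).

(-1, 1) and (21, 1)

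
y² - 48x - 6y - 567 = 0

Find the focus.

Only y is squared. Complete the square in y: (y - 3)² = 48(x + 12).
Vertex (-12, 3); 4p = 48 so p = 12. Opens right.
Focus is p units from the vertex along the axis: (h + p, k).

(0, 3)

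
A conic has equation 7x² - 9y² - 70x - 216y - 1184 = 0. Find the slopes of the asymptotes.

√7/3 and -√7/3

7(x² - 10x) -9(y² + 24y) = 1184
Complete the square in x and y: 7(x - 5)² -9(y + 12)² = 1184 + 175 - 1296 = 63
Dividing both sides by 63: (x - 5)²/9 - (y + 12)²/7 = 1
Hyperbola, center (5, -12), transverse axis horizontal; a² = 9, b² = 7.
For a horizontal hyperbola the asymptotes have slope ±b/a.
Here that is ±√7/3.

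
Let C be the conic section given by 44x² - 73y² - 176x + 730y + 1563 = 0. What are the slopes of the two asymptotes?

2√803/73 and -2√803/73

Rearranging, 44(x² - 4x) -73(y² - 10y) = -1563.
44(x - 2)² -73(y - 5)² = -1563 + 176 - 1825 = -3212
Dividing both sides by -3212: (y - 5)²/44 - (x - 2)²/73 = 1
Hyperbola, center (2, 5), transverse axis vertical; a² = 44, b² = 73.
For a vertical hyperbola the asymptotes have slope ±a/b.
Here that is ±2√11/√73 = ±2√803/73.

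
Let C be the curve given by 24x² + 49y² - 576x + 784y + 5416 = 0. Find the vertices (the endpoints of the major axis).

(5, -8) and (19, -8)

Group the x- and y-terms: 24(x² - 24x) + 49(y² + 16y) = -5416
Complete the square in x and y: 24(x - 12)² + 49(y + 8)² = -5416 + 3456 + 3136 = 1176
Divide by 1176: (x - 12)²/49 + (y + 8)²/24 = 1
Ellipse, center (12, -8), major axis horizontal; a² = 49, b² = 24.
a = 7. Vertices at (h ± a, k).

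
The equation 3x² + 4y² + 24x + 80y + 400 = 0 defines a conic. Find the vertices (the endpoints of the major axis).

(-8, -10) and (0, -10)

3(x² + 8x) + 4(y² + 20y) = -400
Complete the square in x and y: 3(x + 4)² + 4(y + 10)² = -400 + 48 + 400 = 48
Divide by 48: (x + 4)²/16 + (y + 10)²/12 = 1
Ellipse, center (-4, -10), major axis horizontal; a² = 16, b² = 12.
a = 4. Vertices at (h ± a, k).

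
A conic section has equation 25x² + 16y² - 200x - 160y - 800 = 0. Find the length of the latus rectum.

64/5

25(x² - 8x) + 16(y² - 10y) = 800
Completing the square gives 25(x - 4)² + 16(y - 5)² = 800 + 400 + 400 = 1600.
Divide through by 1600 to get (x - 4)²/64 + (y - 5)²/100 = 1.
Ellipse, center (4, 5), major axis vertical; a² = 100, b² = 64.
Latus rectum length = 2b²/a = 2·64/10 = 64/5.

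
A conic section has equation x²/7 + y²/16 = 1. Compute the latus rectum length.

Center (0, 0). The larger denominator 16 sits under the y-term, so the major axis is vertical; a² = 16, b² = 7.
Latus rectum length = 2b²/a = 2·7/4 = 7/2.

7/2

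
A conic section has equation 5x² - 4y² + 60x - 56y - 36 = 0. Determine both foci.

Group: 5(x² + 12x) -4(y² + 14y) = 36
5(x + 6)² -4(y + 7)² = 36 + 180 - 196 = 20
Divide by 20: (x + 6)²/4 - (y + 7)²/5 = 1
Hyperbola, center (-6, -7), transverse axis horizontal; a² = 4, b² = 5.
c² = a² + b² = 4 + 5 = 9, so c = 3.
Foci lie on the horizontal axis through the center: (h ± c, k).

(-9, -7) and (-3, -7)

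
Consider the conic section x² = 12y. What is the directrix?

Vertex (0, 0); 4p = 12 so p = 3. Opens up.
Directrix is the horizontal line y = k − p = 0 − (3) = -3.

y = -3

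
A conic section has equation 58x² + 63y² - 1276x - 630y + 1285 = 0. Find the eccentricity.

Rearranging, 58(x² - 22x) + 63(y² - 10y) = -1285.
Complete the square: 58(x - 11)² + 63(y - 5)² = -1285 + 7018 + 1575 = 7308
Divide through by 7308 to get (x - 11)²/126 + (y - 5)²/116 = 1.
Ellipse, center (11, 5), major axis horizontal; a² = 126, b² = 116.
c² = a² - b² = 10, so c = √10.
e = c/a = √10/3√14 = √35/21.

e = √35/21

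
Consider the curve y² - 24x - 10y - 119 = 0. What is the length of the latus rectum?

Only y is squared. Complete the square in y: (y - 5)² = 24(x + 6).
Vertex (-6, 5); 4p = 24 so p = 6. Opens right.
Latus rectum length = |4p| = 24.

24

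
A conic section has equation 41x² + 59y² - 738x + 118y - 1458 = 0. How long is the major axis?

2√118

Group: 41(x² - 18x) + 59(y² + 2y) = 1458
41(x - 9)² + 59(y + 1)² = 1458 + 3321 + 59 = 4838
Divide by 4838: (x - 9)²/118 + (y + 1)²/82 = 1
Ellipse, center (9, -1), major axis horizontal; a² = 118, b² = 82.
a² = 118 so a = √118; the major axis has length 2a = 2√118.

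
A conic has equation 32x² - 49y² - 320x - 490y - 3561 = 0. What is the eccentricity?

e = 9/7

Group the x- and y-terms: 32(x² - 10x) -49(y² + 10y) = 3561
Complete the square: 32(x - 5)² -49(y + 5)² = 3561 + 800 - 1225 = 3136
Divide through by 3136 to get (x - 5)²/98 - (y + 5)²/64 = 1.
Hyperbola, center (5, -5), transverse axis horizontal; a² = 98, b² = 64.
c² = a² + b² = 162, so c = 9√2.
e = c/a = 9√2/7√2 = 9/7.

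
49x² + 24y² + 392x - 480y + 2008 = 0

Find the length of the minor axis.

4√6

Group the x- and y-terms: 49(x² + 8x) + 24(y² - 20y) = -2008
Completing the square gives 49(x + 4)² + 24(y - 10)² = -2008 + 784 + 2400 = 1176.
Dividing both sides by 1176: (x + 4)²/24 + (y - 10)²/49 = 1
Ellipse, center (-4, 10), major axis vertical; a² = 49, b² = 24.
b² = 24 so b = 2√6; the minor axis has length 2b = 4√6.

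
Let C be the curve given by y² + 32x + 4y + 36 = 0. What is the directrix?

Only y is squared. Complete the square in y: (y + 2)² = -32(x + 1).
Vertex (-1, -2); 4p = -32 so p = -8. Opens left.
Directrix is the vertical line x = h − p = -1 − (-8) = 7.

x = 7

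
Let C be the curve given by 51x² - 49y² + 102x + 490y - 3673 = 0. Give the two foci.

51(x² + 2x) -49(y² - 10y) = 3673
Complete the square in x and y: 51(x + 1)² -49(y - 5)² = 3673 + 51 - 1225 = 2499
Dividing both sides by 2499: (x + 1)²/49 - (y - 5)²/51 = 1
Hyperbola, center (-1, 5), transverse axis horizontal; a² = 49, b² = 51.
c² = a² + b² = 49 + 51 = 100, so c = 10.
Foci lie on the horizontal axis through the center: (h ± c, k).

(-11, 5) and (9, 5)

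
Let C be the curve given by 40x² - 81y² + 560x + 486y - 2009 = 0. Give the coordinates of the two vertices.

(-16, 3) and (2, 3)

Group the x- and y-terms: 40(x² + 14x) -81(y² - 6y) = 2009
40(x + 7)² -81(y - 3)² = 2009 + 1960 - 729 = 3240
Dividing both sides by 3240: (x + 7)²/81 - (y - 3)²/40 = 1
Hyperbola, center (-7, 3), transverse axis horizontal; a² = 81, b² = 40.
a = 9. Vertices at (h ± a, k).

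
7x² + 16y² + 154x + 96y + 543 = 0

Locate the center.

(-11, -3)

Group the x- and y-terms: 7(x² + 22x) + 16(y² + 6y) = -543
7(x + 11)² + 16(y + 3)² = -543 + 847 + 144 = 448
Divide by 448: (x + 11)²/64 + (y + 3)²/28 = 1
Ellipse with center (-11, -3).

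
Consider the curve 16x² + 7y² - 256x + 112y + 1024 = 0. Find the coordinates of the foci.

Collect terms: 16(x² - 16x) + 7(y² + 16y) = -1024
Complete the square: 16(x - 8)² + 7(y + 8)² = -1024 + 1024 + 448 = 448
Divide through by 448 to get (x - 8)²/28 + (y + 8)²/64 = 1.
Ellipse, center (8, -8), major axis vertical; a² = 64, b² = 28.
c² = a² - b² = 64 - 28 = 36, so c = 6.
Foci lie on the vertical axis through the center: (h, k ± c).

(8, -14) and (8, -2)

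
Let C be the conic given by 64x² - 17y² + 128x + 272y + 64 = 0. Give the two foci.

Rearranging, 64(x² + 2x) -17(y² - 16y) = -64.
Complete the square in x and y: 64(x + 1)² -17(y - 8)² = -64 + 64 - 1088 = -1088
Dividing both sides by -1088: (y - 8)²/64 - (x + 1)²/17 = 1
Hyperbola, center (-1, 8), transverse axis vertical; a² = 64, b² = 17.
c² = a² + b² = 64 + 17 = 81, so c = 9.
Foci lie on the vertical axis through the center: (h, k ± c).

(-1, -1) and (-1, 17)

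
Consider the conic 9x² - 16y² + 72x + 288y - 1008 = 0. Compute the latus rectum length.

9(x² + 8x) -16(y² - 18y) = 1008
Complete the square: 9(x + 4)² -16(y - 9)² = 1008 + 144 - 1296 = -144
Divide by -144: (y - 9)²/9 - (x + 4)²/16 = 1
Hyperbola, center (-4, 9), transverse axis vertical; a² = 9, b² = 16.
Latus rectum length = 2b²/a = 2·16/3 = 32/3.

32/3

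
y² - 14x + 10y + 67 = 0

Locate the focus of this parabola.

(13/2, -5)

Only y is squared. Complete the square in y: (y + 5)² = 14(x - 3).
Vertex (3, -5); 4p = 14 so p = 7/2. Opens right.
Focus is p units from the vertex along the axis: (h + p, k).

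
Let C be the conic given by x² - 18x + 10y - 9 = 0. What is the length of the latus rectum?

10

Only x is squared. Complete the square in x: (x - 9)² = -10(y - 9).
Vertex (9, 9); 4p = -10 so p = -5/2. Opens down.
Latus rectum length = |4p| = 10.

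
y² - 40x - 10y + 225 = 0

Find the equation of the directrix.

x = -5

Only y is squared. Complete the square in y: (y - 5)² = 40(x - 5).
Vertex (5, 5); 4p = 40 so p = 10. Opens right.
Directrix is the vertical line x = h − p = 5 − (10) = -5.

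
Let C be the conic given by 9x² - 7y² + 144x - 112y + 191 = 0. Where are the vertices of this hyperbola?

(-8, -11) and (-8, -5)

Collect terms: 9(x² + 16x) -7(y² + 16y) = -191
Complete the square: 9(x + 8)² -7(y + 8)² = -191 + 576 - 448 = -63
Divide by -63: (y + 8)²/9 - (x + 8)²/7 = 1
Hyperbola, center (-8, -8), transverse axis vertical; a² = 9, b² = 7.
a = 3. Vertices at (h, k ± a).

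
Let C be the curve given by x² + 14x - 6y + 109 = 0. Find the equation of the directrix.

Only x is squared. Complete the square in x: (x + 7)² = 6(y - 10).
Vertex (-7, 10); 4p = 6 so p = 3/2. Opens up.
Directrix is the horizontal line y = k − p = 10 − (3/2) = 17/2.

y = 17/2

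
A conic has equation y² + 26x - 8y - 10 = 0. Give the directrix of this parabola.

Only y is squared. Complete the square in y: (y - 4)² = -26(x - 1).
Vertex (1, 4); 4p = -26 so p = -13/2. Opens left.
Directrix is the vertical line x = h − p = 1 − (-13/2) = 15/2.

x = 15/2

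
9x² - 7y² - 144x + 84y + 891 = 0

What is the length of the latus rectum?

14

Collect terms: 9(x² - 16x) -7(y² - 12y) = -891
Complete the square in x and y: 9(x - 8)² -7(y - 6)² = -891 + 576 - 252 = -567
Divide by -567: (y - 6)²/81 - (x - 8)²/63 = 1
Hyperbola, center (8, 6), transverse axis vertical; a² = 81, b² = 63.
Latus rectum length = 2b²/a = 2·63/9 = 14.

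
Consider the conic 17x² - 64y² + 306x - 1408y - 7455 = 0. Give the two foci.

Group the x- and y-terms: 17(x² + 18x) -64(y² + 22y) = 7455
Completing the square gives 17(x + 9)² -64(y + 11)² = 7455 + 1377 - 7744 = 1088.
Divide through by 1088 to get (x + 9)²/64 - (y + 11)²/17 = 1.
Hyperbola, center (-9, -11), transverse axis horizontal; a² = 64, b² = 17.
c² = a² + b² = 64 + 17 = 81, so c = 9.
Foci lie on the horizontal axis through the center: (h ± c, k).

(-18, -11) and (0, -11)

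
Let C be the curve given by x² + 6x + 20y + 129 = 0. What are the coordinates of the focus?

(-3, -11)

Only x is squared. Complete the square in x: (x + 3)² = -20(y + 6).
Vertex (-3, -6); 4p = -20 so p = -5. Opens down.
Focus is p units from the vertex along the axis: (h, k + p).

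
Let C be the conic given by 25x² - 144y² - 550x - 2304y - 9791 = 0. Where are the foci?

(-2, -8) and (24, -8)

25(x² - 22x) -144(y² + 16y) = 9791
Complete the square: 25(x - 11)² -144(y + 8)² = 9791 + 3025 - 9216 = 3600
Divide through by 3600 to get (x - 11)²/144 - (y + 8)²/25 = 1.
Hyperbola, center (11, -8), transverse axis horizontal; a² = 144, b² = 25.
c² = a² + b² = 144 + 25 = 169, so c = 13.
Foci lie on the horizontal axis through the center: (h ± c, k).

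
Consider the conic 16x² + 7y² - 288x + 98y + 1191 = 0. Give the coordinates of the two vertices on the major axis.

Group: 16(x² - 18x) + 7(y² + 14y) = -1191
16(x - 9)² + 7(y + 7)² = -1191 + 1296 + 343 = 448
Divide by 448: (x - 9)²/28 + (y + 7)²/64 = 1
Ellipse, center (9, -7), major axis vertical; a² = 64, b² = 28.
a = 8. Vertices at (h, k ± a).

(9, -15) and (9, 1)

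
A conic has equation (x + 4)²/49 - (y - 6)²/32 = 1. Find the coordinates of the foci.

Center (-4, 6). The positive term is the x-term, so the transverse axis is horizontal; a² = 49, b² = 32.
c² = a² + b² = 49 + 32 = 81, so c = 9.
Foci lie on the horizontal axis through the center: (h ± c, k).

(-13, 6) and (5, 6)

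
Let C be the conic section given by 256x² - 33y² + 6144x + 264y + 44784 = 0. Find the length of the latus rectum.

33/8

Collect terms: 256(x² + 24x) -33(y² - 8y) = -44784
Complete the square in x and y: 256(x + 12)² -33(y - 4)² = -44784 + 36864 - 528 = -8448
Dividing both sides by -8448: (y - 4)²/256 - (x + 12)²/33 = 1
Hyperbola, center (-12, 4), transverse axis vertical; a² = 256, b² = 33.
Latus rectum length = 2b²/a = 2·33/16 = 33/8.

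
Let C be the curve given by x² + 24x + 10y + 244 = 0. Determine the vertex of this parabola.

Only x is squared. Complete the square in x: (x + 12)² = -10(y + 10).
Vertex (-12, -10); 4p = -10 so p = -5/2. Opens down.

(-12, -10)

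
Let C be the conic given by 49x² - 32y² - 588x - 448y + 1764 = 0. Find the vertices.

(6, -14) and (6, 0)

Rearranging, 49(x² - 12x) -32(y² + 14y) = -1764.
Completing the square gives 49(x - 6)² -32(y + 7)² = -1764 + 1764 - 1568 = -1568.
Divide by -1568: (y + 7)²/49 - (x - 6)²/32 = 1
Hyperbola, center (6, -7), transverse axis vertical; a² = 49, b² = 32.
a = 7. Vertices at (h, k ± a).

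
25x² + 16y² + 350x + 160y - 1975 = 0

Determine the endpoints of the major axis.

Rearranging, 25(x² + 14x) + 16(y² + 10y) = 1975.
Completing the square gives 25(x + 7)² + 16(y + 5)² = 1975 + 1225 + 400 = 3600.
Dividing both sides by 3600: (x + 7)²/144 + (y + 5)²/225 = 1
Ellipse, center (-7, -5), major axis vertical; a² = 225, b² = 144.
a = 15. Vertices at (h, k ± a).

(-7, -20) and (-7, 10)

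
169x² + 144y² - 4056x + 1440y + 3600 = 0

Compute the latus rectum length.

169(x² - 24x) + 144(y² + 10y) = -3600
Complete the square in x and y: 169(x - 12)² + 144(y + 5)² = -3600 + 24336 + 3600 = 24336
Divide through by 24336 to get (x - 12)²/144 + (y + 5)²/169 = 1.
Ellipse, center (12, -5), major axis vertical; a² = 169, b² = 144.
Latus rectum length = 2b²/a = 2·144/13 = 288/13.

288/13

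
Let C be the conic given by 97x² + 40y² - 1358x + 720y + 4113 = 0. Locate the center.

Collect terms: 97(x² - 14x) + 40(y² + 18y) = -4113
Complete the square: 97(x - 7)² + 40(y + 9)² = -4113 + 4753 + 3240 = 3880
Dividing both sides by 3880: (x - 7)²/40 + (y + 9)²/97 = 1
Ellipse with center (7, -9).

(7, -9)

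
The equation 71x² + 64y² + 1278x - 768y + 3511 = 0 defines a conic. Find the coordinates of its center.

Group: 71(x² + 18x) + 64(y² - 12y) = -3511
Completing the square gives 71(x + 9)² + 64(y - 6)² = -3511 + 5751 + 2304 = 4544.
Dividing both sides by 4544: (x + 9)²/64 + (y - 6)²/71 = 1
Ellipse with center (-9, 6).

(-9, 6)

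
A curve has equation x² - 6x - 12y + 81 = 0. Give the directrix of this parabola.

Only x is squared. Complete the square in x: (x - 3)² = 12(y - 6).
Vertex (3, 6); 4p = 12 so p = 3. Opens up.
Directrix is the horizontal line y = k − p = 6 − (3) = 3.

y = 3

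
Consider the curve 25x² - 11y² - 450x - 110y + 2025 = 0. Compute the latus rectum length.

Rearranging, 25(x² - 18x) -11(y² + 10y) = -2025.
Complete the square in x and y: 25(x - 9)² -11(y + 5)² = -2025 + 2025 - 275 = -275
Divide by -275: (y + 5)²/25 - (x - 9)²/11 = 1
Hyperbola, center (9, -5), transverse axis vertical; a² = 25, b² = 11.
Latus rectum length = 2b²/a = 2·11/5 = 22/5.

22/5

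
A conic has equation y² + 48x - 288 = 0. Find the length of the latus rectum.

48

Only y is squared. Complete the square in y: y² = -48(x - 6).
Vertex (6, 0); 4p = -48 so p = -12. Opens left.
Latus rectum length = |4p| = 48.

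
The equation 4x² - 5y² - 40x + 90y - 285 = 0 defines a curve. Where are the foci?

4(x² - 10x) -5(y² - 18y) = 285
Completing the square gives 4(x - 5)² -5(y - 9)² = 285 + 100 - 405 = -20.
Dividing both sides by -20: (y - 9)²/4 - (x - 5)²/5 = 1
Hyperbola, center (5, 9), transverse axis vertical; a² = 4, b² = 5.
c² = a² + b² = 4 + 5 = 9, so c = 3.
Foci lie on the vertical axis through the center: (h, k ± c).

(5, 6) and (5, 12)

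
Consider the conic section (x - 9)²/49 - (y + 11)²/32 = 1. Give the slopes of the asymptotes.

Center (9, -11). The positive term is the x-term, so the transverse axis is horizontal; a² = 49, b² = 32.
For a horizontal hyperbola the asymptotes have slope ±b/a.
Here that is ±4√2/7.

4√2/7 and -4√2/7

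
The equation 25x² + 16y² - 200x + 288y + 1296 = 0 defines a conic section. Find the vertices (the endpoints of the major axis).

(4, -14) and (4, -4)

Rearranging, 25(x² - 8x) + 16(y² + 18y) = -1296.
25(x - 4)² + 16(y + 9)² = -1296 + 400 + 1296 = 400
Divide by 400: (x - 4)²/16 + (y + 9)²/25 = 1
Ellipse, center (4, -9), major axis vertical; a² = 25, b² = 16.
a = 5. Vertices at (h, k ± a).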